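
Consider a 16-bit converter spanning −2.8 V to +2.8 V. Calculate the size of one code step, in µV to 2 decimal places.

Full-scale span = 5.6 V.
LSB = 5.6 / 2^16 = 5.6 / 65536 = 8.54492e-05 V = 85.45 µV.

85.45 µV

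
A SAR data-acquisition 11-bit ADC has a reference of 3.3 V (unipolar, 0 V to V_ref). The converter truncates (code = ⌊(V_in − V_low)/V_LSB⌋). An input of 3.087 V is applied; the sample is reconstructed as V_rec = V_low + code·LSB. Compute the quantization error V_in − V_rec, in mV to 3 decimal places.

1.307 mV

LSB = 3.3/2^11 = 1.611 mV.
(3.087 − 0)/0.00161133 = 1915.8109; ⌊·⌋ gives code 1915.
V_rec = 0 + 1915·0.00161133 = 3.0856934 V.
Difference: 0.00130664 V → 1.307 mV.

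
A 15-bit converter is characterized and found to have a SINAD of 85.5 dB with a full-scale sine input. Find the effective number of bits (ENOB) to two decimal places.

13.91 bits

ENOB = (SINAD − 1.76) / 6.02 = (85.5 − 1.76)/6.02 = 13.910.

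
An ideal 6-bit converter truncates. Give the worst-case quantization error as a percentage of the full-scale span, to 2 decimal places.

Truncating → worst-case error = 1 LSB = V_FS/2^6, so 100/64 = 1.5625 % of full scale.

1.56 %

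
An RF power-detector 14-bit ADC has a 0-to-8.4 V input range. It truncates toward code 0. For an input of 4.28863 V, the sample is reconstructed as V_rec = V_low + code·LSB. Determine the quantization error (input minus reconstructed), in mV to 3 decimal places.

Step size: 8.4 V ÷ 2^14 = 0.513 mV.
Scaled input = 8364.8707 LSBs, so code = 8364.
Code 8364 maps back to 0 + 8364×0.000512695 V = 4.2881836 V.
Error = 4.28863 − 4.2881836 = 0.000446406 V = 0.446 mV.

0.446 mV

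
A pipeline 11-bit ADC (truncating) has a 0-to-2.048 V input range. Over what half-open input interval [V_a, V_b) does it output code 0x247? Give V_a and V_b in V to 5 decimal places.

[0.58300 V, 0.58400 V)

LSB = 2.048/2^11 = 1.000 mV.
Code 0x247 = 583 decimal.
V_a = V_low + 583·LSB = 0.583 V; V_b = V_low + 584·LSB = 0.584 V.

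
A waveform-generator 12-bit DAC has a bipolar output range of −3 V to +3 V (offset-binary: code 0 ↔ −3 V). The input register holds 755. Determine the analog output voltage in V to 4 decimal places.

LSB = 6 V / 2^12 = 1.465 mV.
V_out = (−3) + 755 × 0.00146484 V = -1.89404 V.

-1.8940 V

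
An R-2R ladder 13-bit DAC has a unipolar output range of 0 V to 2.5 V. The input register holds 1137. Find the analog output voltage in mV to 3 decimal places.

LSB = 2.5 V / 2^13 = 305.18 µV.
V_out = 0 + 1137 × 0.000305176 V = 0.346985 V.
= 346.985 mV.

346.985 mV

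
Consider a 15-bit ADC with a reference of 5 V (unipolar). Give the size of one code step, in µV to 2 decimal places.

Full-scale span = 5 V.
LSB = 5 / 2^15 = 5 / 32768 = 0.000152588 V = 152.59 µV.

152.59 µV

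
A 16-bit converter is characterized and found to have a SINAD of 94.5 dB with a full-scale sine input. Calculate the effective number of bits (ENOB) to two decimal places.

15.41 bits

ENOB = (SINAD − 1.76) / 6.02 = (94.5 − 1.76)/6.02 = 15.405.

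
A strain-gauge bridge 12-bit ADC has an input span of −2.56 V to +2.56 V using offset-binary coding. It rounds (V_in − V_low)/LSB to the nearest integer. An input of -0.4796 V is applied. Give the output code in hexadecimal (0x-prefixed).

LSB = 5.12 V / 4096 = 1.250 mV.
(V_in − V_low)/LSB = (-0.4796 − (−2.56)) / 0.00125 = 1664.320.
So the output code is 1664.
In hexadecimal (0x-prefixed): 0x680.

code 0x680 (decimal 1664)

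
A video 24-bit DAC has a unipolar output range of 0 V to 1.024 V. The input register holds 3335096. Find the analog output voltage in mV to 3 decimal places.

LSB = 1.024 V / 2^24 = 0.06 µV.
V_out = 0 + 3335096 × 6.10352e-08 V = 0.203558 V.
= 203.558 mV.

203.558 mV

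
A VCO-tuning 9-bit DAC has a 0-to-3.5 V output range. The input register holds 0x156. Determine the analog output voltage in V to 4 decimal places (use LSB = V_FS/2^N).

LSB = 3.5 V / 2^9 = 6.836 mV.
Code 0x156 = 342 decimal.
V_out = 0 + 342 × 0.00683594 V = 2.33789 V.

2.3379 V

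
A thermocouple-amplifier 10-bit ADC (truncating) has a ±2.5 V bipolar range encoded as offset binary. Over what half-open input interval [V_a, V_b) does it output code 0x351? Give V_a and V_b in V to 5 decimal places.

LSB = 5/2^10 = 4.883 mV.
Code 0x351 = 849 decimal.
V_a = V_low + 849·LSB = 1.64551 V; V_b = V_low + 850·LSB = 1.65039 V.

[1.64551 V, 1.65039 V)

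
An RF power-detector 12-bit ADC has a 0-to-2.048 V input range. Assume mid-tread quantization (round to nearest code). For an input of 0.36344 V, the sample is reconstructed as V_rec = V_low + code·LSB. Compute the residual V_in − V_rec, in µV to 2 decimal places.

-60.00 µV

Step size: 2.048 V ÷ 2^12 = 0.500 mV.
(0.36344 − 0)/0.0005 = 726.8800; round gives code 727.
Reconstructed: 0.3635 V.
Difference: -6e-05 V → -60.00 µV.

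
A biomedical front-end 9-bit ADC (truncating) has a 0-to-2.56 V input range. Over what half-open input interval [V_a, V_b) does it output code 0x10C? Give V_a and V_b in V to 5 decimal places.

[1.34000 V, 1.34500 V)

LSB = 2.56/2^9 = 5.000 mV.
Code 0x10C = 268 decimal.
V_a = V_low + 268·LSB = 1.34 V; V_b = V_low + 269·LSB = 1.345 V.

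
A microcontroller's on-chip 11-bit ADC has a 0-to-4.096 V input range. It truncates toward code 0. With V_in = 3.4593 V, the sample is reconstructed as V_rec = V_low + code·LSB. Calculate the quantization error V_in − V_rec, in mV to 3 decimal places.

LSB = 4.096/2^11 = 2.000 mV.
(3.4593 − 0)/0.002 = 1729.6500; ⌊·⌋ gives code 1729.
Code 1729 maps back to 0 + 1729×0.002 V = 3.458 V.
Error = 3.4593 − 3.458 = 0.0013 V = 1.300 mV.

1.300 mV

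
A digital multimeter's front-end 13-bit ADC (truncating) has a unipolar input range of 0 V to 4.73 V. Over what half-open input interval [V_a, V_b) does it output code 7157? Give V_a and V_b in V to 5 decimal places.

[4.13240 V, 4.13298 V)

LSB = 4.73/2^13 = 0.577 mV.
V_a = V_low + 7157·LSB = 4.1324 V; V_b = V_low + 7158·LSB = 4.13298 V.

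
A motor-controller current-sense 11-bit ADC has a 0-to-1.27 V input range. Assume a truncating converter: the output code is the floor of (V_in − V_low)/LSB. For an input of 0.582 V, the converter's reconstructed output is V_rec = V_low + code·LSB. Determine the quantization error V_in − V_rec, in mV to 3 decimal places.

0.330 mV

One LSB is 1.27 V / 2048 = 0.620 mV.
(0.582 − 0)/0.000620117 = 938.5323; ⌊·⌋ gives code 938.
Code 938 maps back to 0 + 938×0.000620117 V = 0.58166992 V.
V_in − V_rec = 0.000330078 V = 0.330 mV.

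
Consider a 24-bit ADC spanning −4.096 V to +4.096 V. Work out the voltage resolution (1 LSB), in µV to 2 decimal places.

0.49 µV

Full-scale span = 8.192 V.
LSB = 8.192 / 2^24 = 8.192 / 16777216 = 4.88281e-07 V = 0.49 µV.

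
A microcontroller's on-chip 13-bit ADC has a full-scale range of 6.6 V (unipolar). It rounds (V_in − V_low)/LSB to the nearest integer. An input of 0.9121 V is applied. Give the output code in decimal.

Full-scale span = 6.6 V; LSB = 6.6/2^13 = 0.806 mV.
(V_in − V_low)/LSB = (0.9121 − 0) / 0.000805664 = 1132.110.
So the output code is 1132.

code 1132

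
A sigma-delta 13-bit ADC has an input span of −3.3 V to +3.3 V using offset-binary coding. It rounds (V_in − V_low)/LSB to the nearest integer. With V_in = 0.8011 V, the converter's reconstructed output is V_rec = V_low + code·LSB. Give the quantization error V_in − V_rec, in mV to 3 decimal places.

0.270 mV

LSB = 6.6/2^13 = 0.806 mV.
Scaled input = 5090.3350 LSBs, so code = 5090.
Code 5090 maps back to (−3.3) + 5090×0.000805664 V = 0.80083008 V.
V_in − V_rec = 0.000269922 V = 0.270 mV.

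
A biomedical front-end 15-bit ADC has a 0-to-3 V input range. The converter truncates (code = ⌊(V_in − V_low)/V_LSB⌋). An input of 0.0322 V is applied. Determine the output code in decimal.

With 32768 levels over 3 V, one step is 91.55 µV.
(V_in − V_low)/LSB = (0.0322 − 0) / 9.15527e-05 = 351.710.
So the output code is 351.

code 351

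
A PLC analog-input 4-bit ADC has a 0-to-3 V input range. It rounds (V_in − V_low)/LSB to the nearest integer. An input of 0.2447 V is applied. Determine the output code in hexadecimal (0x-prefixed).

code 0x1 (decimal 1)

LSB = 3 V / 16 = 187.500 mV.
(V_in − V_low)/LSB = (0.2447 − 0) / 0.1875 = 1.305.
Round → code 1.
In hexadecimal (0x-prefixed): 0x1.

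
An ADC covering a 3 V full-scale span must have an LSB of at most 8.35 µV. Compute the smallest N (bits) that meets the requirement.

19 bits

Number of steps required ≥ 3 V / 8.35 µV = 359281.44.
Need 2^N ≥ 359281.44; 2^18 = 262144, 2^19 = 524288.
Minimum N = 19.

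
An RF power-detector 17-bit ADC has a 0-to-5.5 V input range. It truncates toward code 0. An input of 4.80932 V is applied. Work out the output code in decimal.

Full-scale span = 5.5 V; LSB = 5.5/2^17 = 41.96 µV.
Input sits at 114612.217 steps above V_low.
⌊·⌋(114612.217) = 114612.

code 114612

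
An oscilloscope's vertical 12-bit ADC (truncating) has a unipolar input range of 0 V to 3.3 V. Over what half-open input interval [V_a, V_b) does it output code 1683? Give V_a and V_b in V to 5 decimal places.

LSB = 3.3/2^12 = 0.806 mV.
V_a = V_low + 1683·LSB = 1.35593 V; V_b = V_low + 1684·LSB = 1.35674 V.

[1.35593 V, 1.35674 V)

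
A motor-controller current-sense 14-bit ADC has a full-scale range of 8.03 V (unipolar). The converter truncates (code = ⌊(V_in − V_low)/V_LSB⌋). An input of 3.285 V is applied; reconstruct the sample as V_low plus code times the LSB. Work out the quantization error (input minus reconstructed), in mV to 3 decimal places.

LSB = 8.03/2^14 = 490.11 µV.
(V_in − V_low)/LSB = (3.285 − 0)/0.000490112 = 6702.5455 → code 6702 (floor).
Reconstructed: 3.2847327 V.
Error = 3.285 − 3.2847327 = 0.000267334 V = 0.267 mV.

0.267 mV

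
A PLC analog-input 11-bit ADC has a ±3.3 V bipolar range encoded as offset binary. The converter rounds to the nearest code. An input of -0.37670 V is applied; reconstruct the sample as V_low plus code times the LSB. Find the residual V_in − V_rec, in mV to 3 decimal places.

LSB = 6.6/2^11 = 3.223 mV.
(V_in − V_low)/LSB = (-0.37670 − (−3.3))/0.00322266 = 907.1088 → code 907 (round).
Reconstructed: -0.37705078 V.
Error = -0.37670 − (−0.37705078) = 0.000350781 V = 0.351 mV.

0.351 mV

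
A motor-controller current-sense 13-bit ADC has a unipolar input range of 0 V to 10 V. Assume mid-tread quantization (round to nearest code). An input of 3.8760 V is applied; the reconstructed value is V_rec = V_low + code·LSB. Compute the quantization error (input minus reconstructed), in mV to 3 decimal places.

One LSB is 10 V / 8192 = 1.221 mV.
(3.8760 − 0)/0.0012207 = 3175.2192; round gives code 3175.
V_rec = 0 + 3175·0.0012207 = 3.8757324 V.
Difference: 0.000267578 V → 0.268 mV.

0.268 mV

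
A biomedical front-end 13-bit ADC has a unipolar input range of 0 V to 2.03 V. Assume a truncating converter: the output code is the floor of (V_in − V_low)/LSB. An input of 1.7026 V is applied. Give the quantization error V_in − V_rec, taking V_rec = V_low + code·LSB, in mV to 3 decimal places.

0.195 mV

LSB = 2.03/2^13 = 247.80 µV.
Scaled input = 6870.7878 LSBs, so code = 6870.
Code 6870 maps back to 0 + 6870×0.000247803 V = 1.7024048 V.
V_in − V_rec = 0.000195215 V = 0.195 mV.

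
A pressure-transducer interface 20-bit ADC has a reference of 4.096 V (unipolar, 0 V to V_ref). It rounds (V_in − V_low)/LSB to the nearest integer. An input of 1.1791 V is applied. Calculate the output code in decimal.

code 301850

LSB = 4.096 V / 1048576 = 3.91 µV.
(1.1791 − 0) / 3.90625e-06 = 301849.600 LSBs.
So the output code is 301850.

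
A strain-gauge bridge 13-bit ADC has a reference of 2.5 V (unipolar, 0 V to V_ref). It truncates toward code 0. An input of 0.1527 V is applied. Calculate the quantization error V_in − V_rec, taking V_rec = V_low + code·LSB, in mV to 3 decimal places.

0.112 mV

One LSB is 2.5 V / 8192 = 305.18 µV.
(V_in − V_low)/LSB = (0.1527 − 0)/0.000305176 = 500.3674 → code 500 (floor).
Reconstructed: 0.15258789 V.
Error = 0.1527 − 0.15258789 = 0.000112109 V = 0.112 mV.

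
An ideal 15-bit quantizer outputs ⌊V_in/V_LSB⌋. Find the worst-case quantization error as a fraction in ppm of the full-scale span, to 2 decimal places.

Truncating → worst-case error = 1 LSB = V_FS/2^15, so 1e+06/32768 = 30.5176 ppm of full scale.

30.52 ppm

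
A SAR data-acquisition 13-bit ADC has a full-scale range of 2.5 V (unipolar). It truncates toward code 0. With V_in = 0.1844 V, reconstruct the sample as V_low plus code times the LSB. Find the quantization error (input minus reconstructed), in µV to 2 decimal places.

73.83 µV

One LSB is 2.5 V / 8192 = 305.18 µV.
(V_in − V_low)/LSB = (0.1844 − 0)/0.000305176 = 604.2419 → code 604 (floor).
Reconstructed: 0.18432617 V.
V_in − V_rec = 7.38281e-05 V = 73.83 µV.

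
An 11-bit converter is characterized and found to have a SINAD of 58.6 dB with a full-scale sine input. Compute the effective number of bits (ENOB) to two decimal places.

9.44 bits

ENOB = (SINAD − 1.76) / 6.02 = (58.6 − 1.76)/6.02 = 9.442.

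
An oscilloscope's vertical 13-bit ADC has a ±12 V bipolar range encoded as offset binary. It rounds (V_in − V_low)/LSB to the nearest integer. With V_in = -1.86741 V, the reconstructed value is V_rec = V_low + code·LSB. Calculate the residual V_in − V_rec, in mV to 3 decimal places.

LSB = 24/2^13 = 2.930 mV.
(-1.86741 − (−12))/0.00292969 = 3458.5907; round gives code 3459.
V_rec = (−12) + 3459·0.00292969 = -1.8662109 V.
Error = -1.86741 − (−1.8662109) = -0.00119906 V = -1.199 mV.

-1.199 mV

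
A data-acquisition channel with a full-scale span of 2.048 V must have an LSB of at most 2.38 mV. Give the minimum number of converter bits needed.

Number of steps required ≥ 2.048 V / 2.38 mV = 860.50.
Need 2^N ≥ 860.50; 2^9 = 512, 2^10 = 1024.
Minimum N = 10.

10 bits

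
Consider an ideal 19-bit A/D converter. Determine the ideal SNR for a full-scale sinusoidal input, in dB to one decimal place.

SNR ≈ 6.02·N + 1.76 dB = 6.02·19 + 1.76 = 116.14 dB.

116.1 dB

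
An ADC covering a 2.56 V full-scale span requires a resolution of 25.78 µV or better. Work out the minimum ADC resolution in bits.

17 bits

Number of steps required ≥ 2.56 V / 25.78 µV = 99301.78.
Need 2^N ≥ 99301.78; 2^16 = 65536, 2^17 = 131072.
Minimum N = 17.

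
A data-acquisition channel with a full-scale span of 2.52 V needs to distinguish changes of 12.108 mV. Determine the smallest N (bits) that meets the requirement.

8 bits

Number of steps required ≥ 2.52 V / 12.108 mV = 208.13.
Need 2^N ≥ 208.13; 2^7 = 128, 2^8 = 256.
Minimum N = 8.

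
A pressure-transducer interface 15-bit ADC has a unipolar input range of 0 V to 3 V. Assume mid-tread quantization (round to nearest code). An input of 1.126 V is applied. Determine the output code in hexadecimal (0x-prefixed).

LSB = 3 V / 32768 = 91.55 µV.
(V_in − V_low)/LSB = (1.126 − 0) / 9.15527e-05 = 12298.923.
round(12298.923) = 12299.
In hexadecimal (0x-prefixed): 0x300B.

code 0x300B (decimal 12299)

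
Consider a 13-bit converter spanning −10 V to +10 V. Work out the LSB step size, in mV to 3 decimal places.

2.441 mV

Full-scale span = 20 V.
LSB = 20 / 2^13 = 20 / 8192 = 0.00244141 V = 2.441 mV.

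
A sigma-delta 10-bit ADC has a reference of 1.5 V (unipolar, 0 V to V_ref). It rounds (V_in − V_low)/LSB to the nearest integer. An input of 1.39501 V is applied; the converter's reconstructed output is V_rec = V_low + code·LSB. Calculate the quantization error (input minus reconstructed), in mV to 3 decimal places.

0.479 mV

LSB = 1.5/2^10 = 1.465 mV.
(V_in − V_low)/LSB = (1.39501 − 0)/0.00146484 = 952.3268 → code 952 (round).
V_rec = 0 + 952·0.00146484 = 1.3945312 V.
Difference: 0.00047875 V → 0.479 mV.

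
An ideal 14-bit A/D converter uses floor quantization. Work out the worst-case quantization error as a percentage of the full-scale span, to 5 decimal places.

0.00610 %

Truncating → worst-case error = 1 LSB = V_FS/2^14, so 100/16384 = 0.00610352 % of full scale.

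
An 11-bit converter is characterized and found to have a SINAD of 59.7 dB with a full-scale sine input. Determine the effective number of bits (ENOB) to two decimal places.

9.62 bits

ENOB = (SINAD − 1.76) / 6.02 = (59.7 − 1.76)/6.02 = 9.625.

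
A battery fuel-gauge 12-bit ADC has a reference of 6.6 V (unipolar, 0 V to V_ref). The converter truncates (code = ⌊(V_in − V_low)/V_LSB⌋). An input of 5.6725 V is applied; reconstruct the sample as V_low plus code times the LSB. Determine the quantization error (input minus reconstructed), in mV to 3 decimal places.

One LSB is 6.6 V / 4096 = 1.611 mV.
(V_in − V_low)/LSB = (5.6725 − 0)/0.00161133 = 3520.3879 → code 3520 (floor).
Reconstructed: 5.671875 V.
V_in − V_rec = 0.000625 V = 0.625 mV.

0.625 mV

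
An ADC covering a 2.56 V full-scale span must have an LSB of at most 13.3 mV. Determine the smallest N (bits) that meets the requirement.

8 bits

Number of steps required ≥ 2.56 V / 13.3 mV = 192.48.
Need 2^N ≥ 192.48; 2^7 = 128, 2^8 = 256.
Minimum N = 8.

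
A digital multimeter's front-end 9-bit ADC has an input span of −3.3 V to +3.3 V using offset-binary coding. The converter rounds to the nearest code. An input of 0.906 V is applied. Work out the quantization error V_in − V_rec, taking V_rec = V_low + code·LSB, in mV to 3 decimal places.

Step size: 6.6 V ÷ 2^9 = 12.891 mV.
(0.906 − (−3.3))/0.0128906 = 326.2836; round gives code 326.
Code 326 maps back to (−3.3) + 326×0.0128906 V = 0.90234375 V.
V_in − V_rec = 0.00365625 V = 3.656 mV.

3.656 mV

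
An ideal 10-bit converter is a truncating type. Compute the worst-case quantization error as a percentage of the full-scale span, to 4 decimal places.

0.0977 %

Truncating → worst-case error = 1 LSB = V_FS/2^10, so 100/1024 = 0.0976562 % of full scale.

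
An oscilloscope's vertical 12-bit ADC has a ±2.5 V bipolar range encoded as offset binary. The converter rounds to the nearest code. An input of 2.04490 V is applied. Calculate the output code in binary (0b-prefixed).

Full-scale span = 5 V; LSB = 5/2^12 = 1.221 mV.
(V_in − V_low)/LSB = (2.04490 − (−2.5)) / 0.0012207 = 3723.182.
Round → code 3723.
In binary (0b-prefixed): 0b111010001011.

code 0b111010001011 (decimal 3723)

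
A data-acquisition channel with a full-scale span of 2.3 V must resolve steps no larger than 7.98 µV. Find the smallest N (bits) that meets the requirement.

19 bits

Number of steps required ≥ 2.3 V / 7.98 µV = 288220.55.
Need 2^N ≥ 288220.55; 2^18 = 262144, 2^19 = 524288.
Minimum N = 19.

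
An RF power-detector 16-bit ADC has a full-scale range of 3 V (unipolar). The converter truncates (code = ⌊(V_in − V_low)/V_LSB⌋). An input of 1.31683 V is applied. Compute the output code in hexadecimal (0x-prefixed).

code 0x705E (decimal 28766)

Full-scale span = 3 V; LSB = 3/2^16 = 45.78 µV.
(V_in − V_low)/LSB = (1.31683 − 0) / 4.57764e-05 = 28766.590.
So the output code is 28766.
In hexadecimal (0x-prefixed): 0x705E.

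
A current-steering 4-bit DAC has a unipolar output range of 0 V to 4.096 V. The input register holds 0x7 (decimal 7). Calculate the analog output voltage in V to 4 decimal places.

LSB = 4.096 V / 2^4 = 256.000 mV.
Code 0x7 = 7 decimal.
V_out = 0 + 7 × 0.256 V = 1.792 V.

1.7920 V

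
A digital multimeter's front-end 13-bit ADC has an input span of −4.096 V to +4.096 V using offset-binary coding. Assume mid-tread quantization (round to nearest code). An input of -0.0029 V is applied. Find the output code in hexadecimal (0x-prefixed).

Full-scale span = 8.192 V; LSB = 8.192/2^13 = 1.000 mV.
Input sits at 4093.100 steps above V_low.
So the output code is 4093.
In hexadecimal (0x-prefixed): 0xFFD.

code 0xFFD (decimal 4093)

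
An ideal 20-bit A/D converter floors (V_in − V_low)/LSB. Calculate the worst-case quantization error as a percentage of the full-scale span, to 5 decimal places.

Truncating → worst-case error = 1 LSB = V_FS/2^20, so 100/1048576 = 9.53674e-05 % of full scale.

0.00010 %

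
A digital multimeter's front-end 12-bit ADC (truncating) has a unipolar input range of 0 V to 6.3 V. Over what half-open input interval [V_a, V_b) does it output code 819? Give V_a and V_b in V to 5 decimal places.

LSB = 6.3/2^12 = 1.538 mV.
V_a = V_low + 819·LSB = 1.25969 V; V_b = V_low + 820·LSB = 1.26123 V.

[1.25969 V, 1.26123 V)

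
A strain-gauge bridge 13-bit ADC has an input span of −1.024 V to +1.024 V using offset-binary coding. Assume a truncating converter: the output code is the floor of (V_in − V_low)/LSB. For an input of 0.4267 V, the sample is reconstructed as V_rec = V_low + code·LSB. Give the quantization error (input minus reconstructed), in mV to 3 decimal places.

0.200 mV

One LSB is 2.048 V / 8192 = 250.00 µV.
(0.4267 − (−1.024))/0.00025 = 5802.8000; ⌊·⌋ gives code 5802.
Code 5802 maps back to (−1.024) + 5802×0.00025 V = 0.4265 V.
Difference: 0.0002 V → 0.200 mV.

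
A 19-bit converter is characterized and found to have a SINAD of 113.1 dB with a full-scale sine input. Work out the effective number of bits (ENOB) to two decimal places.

ENOB = (SINAD − 1.76) / 6.02 = (113.1 − 1.76)/6.02 = 18.495.

18.50 bits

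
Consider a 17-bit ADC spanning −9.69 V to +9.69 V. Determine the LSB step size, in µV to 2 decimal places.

Full-scale span = 19.38 V.
LSB = 19.38 / 2^17 = 19.38 / 131072 = 0.000147858 V = 147.86 µV.

147.86 µV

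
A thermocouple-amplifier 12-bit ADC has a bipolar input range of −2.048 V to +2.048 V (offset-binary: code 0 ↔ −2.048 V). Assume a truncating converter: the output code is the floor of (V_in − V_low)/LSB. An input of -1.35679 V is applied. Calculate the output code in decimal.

code 691

With 4096 levels over 4.096 V, one step is 1.000 mV.
(-1.35679 − (−2.048)) / 0.001 = 691.210 LSBs.
Floor → code 691.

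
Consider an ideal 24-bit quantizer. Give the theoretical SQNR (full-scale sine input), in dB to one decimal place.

146.2 dB

SNR ≈ 6.02·N + 1.76 dB = 6.02·24 + 1.76 = 146.24 dB.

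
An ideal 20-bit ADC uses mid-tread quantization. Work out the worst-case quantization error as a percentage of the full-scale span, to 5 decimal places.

0.00005 %

Rounding → worst-case error = ½ LSB = V_FS/2^21, so 100/2097152 = 4.76837e-05 % of full scale.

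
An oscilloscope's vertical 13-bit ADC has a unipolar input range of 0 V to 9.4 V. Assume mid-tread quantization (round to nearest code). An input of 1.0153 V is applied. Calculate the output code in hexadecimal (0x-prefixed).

Full-scale span = 9.4 V; LSB = 9.4/2^13 = 1.147 mV.
Input sits at 884.823 steps above V_low.
Round → code 885.
In hexadecimal (0x-prefixed): 0x375.

code 0x375 (decimal 885)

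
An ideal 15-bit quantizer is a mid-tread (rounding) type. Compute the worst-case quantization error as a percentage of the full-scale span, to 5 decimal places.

0.00153 %

Rounding → worst-case error = ½ LSB = V_FS/2^16, so 100/65536 = 0.00152588 % of full scale.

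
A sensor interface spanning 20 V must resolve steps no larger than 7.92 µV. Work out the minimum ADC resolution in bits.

Number of steps required ≥ 20 V / 7.92 µV = 2525252.53.
Need 2^N ≥ 2525252.53; 2^21 = 2097152, 2^22 = 4194304.
Minimum N = 22.

22 bits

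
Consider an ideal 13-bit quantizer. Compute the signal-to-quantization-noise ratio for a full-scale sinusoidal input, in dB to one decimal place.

SNR ≈ 6.02·N + 1.76 dB = 6.02·13 + 1.76 = 80.02 dB.

80.0 dB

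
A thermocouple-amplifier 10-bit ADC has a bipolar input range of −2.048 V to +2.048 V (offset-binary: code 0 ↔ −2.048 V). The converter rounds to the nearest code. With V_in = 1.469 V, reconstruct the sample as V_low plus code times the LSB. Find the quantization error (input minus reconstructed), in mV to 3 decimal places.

LSB = 4.096/2^10 = 4.000 mV.
Scaled input = 879.2500 LSBs, so code = 879.
Code 879 maps back to (−2.048) + 879×0.004 V = 1.468 V.
Difference: 0.001 V → 1.000 mV.

1.000 mV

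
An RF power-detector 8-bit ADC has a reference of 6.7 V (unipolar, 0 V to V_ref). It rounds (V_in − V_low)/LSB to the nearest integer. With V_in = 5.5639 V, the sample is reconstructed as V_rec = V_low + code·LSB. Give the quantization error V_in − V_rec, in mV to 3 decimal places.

LSB = 6.7/2^8 = 26.172 mV.
Scaled input = 212.5908 LSBs, so code = 213.
V_rec = 0 + 213·0.0261719 = 5.5746094 V.
V_in − V_rec = -0.0107094 V = -10.709 mV.

-10.709 mV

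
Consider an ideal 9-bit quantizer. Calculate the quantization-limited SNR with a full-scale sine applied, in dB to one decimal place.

SNR ≈ 6.02·N + 1.76 dB = 6.02·9 + 1.76 = 55.94 dB.

55.9 dB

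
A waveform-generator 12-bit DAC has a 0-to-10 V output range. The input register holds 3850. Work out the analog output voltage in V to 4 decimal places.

9.3994 V

LSB = 10 V / 2^12 = 2.441 mV.
V_out = 0 + 3850 × 0.00244141 V = 9.39941 V.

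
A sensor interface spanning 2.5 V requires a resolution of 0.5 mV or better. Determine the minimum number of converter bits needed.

Number of steps required ≥ 2.5 V / 0.5 mV = 5000.00.
Need 2^N ≥ 5000.00; 2^12 = 4096, 2^13 = 8192.
Minimum N = 13.

13 bits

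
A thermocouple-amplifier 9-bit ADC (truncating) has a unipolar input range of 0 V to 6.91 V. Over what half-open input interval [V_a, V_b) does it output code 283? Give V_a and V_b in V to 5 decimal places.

[3.81939 V, 3.83289 V)

LSB = 6.91/2^9 = 13.496 mV.
V_a = V_low + 283·LSB = 3.81939 V; V_b = V_low + 284·LSB = 3.83289 V.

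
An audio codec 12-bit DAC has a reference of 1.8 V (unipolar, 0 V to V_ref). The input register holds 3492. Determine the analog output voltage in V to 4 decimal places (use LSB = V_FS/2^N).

LSB = 1.8 V / 2^12 = 439.45 µV.
V_out = 0 + 3492 × 0.000439453 V = 1.53457 V.

1.5346 V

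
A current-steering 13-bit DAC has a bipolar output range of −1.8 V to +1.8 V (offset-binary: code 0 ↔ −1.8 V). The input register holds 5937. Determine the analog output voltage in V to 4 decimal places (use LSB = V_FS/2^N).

0.8090 V

LSB = 3.6 V / 2^13 = 439.45 µV.
V_out = (−1.8) + 5937 × 0.000439453 V = 0.809033 V.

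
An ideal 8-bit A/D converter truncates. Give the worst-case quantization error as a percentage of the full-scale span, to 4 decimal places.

Truncating → worst-case error = 1 LSB = V_FS/2^8, so 100/256 = 0.390625 % of full scale.

0.3906 %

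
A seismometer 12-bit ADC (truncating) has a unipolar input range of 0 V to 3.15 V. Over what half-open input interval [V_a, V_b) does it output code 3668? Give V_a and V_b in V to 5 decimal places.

[2.82085 V, 2.82162 V)

LSB = 3.15/2^12 = 0.769 mV.
V_a = V_low + 3668·LSB = 2.82085 V; V_b = V_low + 3669·LSB = 2.82162 V.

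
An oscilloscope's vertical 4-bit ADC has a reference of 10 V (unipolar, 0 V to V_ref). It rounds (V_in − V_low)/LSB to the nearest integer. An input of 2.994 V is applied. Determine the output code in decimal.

With 16 levels over 10 V, one step is 0.6250 V.
(V_in − V_low)/LSB = (2.994 − 0) / 0.625 = 4.790.
round(4.790) = 5.

code 5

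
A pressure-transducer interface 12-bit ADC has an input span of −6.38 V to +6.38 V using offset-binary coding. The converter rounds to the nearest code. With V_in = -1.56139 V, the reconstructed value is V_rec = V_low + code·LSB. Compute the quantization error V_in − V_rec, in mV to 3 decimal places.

-0.658 mV

One LSB is 12.76 V / 4096 = 3.115 mV.
(V_in − V_low)/LSB = (-1.56139 − (−6.38))/0.00311523 = 1546.7889 → code 1547 (round).
V_rec = (−6.38) + 1547·0.00311523 = -1.5607324 V.
Error = -1.56139 − (−1.5607324) = -0.000657578 V = -0.658 mV.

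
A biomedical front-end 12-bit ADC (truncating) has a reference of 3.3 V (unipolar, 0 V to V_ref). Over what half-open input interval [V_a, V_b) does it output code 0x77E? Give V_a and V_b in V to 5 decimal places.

LSB = 3.3/2^12 = 0.806 mV.
Code 0x77E = 1918 decimal.
V_a = V_low + 1918·LSB = 1.54526 V; V_b = V_low + 1919·LSB = 1.54607 V.

[1.54526 V, 1.54607 V)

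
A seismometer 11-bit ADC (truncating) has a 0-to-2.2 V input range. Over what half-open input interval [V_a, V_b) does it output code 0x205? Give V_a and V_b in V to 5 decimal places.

LSB = 2.2/2^11 = 1.074 mV.
Code 0x205 = 517 decimal.
V_a = V_low + 517·LSB = 0.555371 V; V_b = V_low + 518·LSB = 0.556445 V.

[0.55537 V, 0.55645 V)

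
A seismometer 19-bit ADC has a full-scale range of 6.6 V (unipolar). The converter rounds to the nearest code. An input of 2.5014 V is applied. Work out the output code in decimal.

code 198705

LSB = 6.6 V / 524288 = 12.59 µV.
(V_in − V_low)/LSB = (2.5014 − 0) / 1.25885e-05 = 198705.152.
Round → code 198705.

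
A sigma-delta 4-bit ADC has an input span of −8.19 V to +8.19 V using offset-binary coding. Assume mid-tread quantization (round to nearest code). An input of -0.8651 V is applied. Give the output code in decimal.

code 7

LSB = 16.38 V / 16 = 1.0237 V.
(V_in − V_low)/LSB = (-0.8651 − (−8.19)) / 1.02375 = 7.155.
round(7.155) = 7.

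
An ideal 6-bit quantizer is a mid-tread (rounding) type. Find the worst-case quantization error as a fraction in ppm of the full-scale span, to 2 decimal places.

7812.50 ppm

Rounding → worst-case error = ½ LSB = V_FS/2^7, so 1e+06/128 = 7812.5 ppm of full scale.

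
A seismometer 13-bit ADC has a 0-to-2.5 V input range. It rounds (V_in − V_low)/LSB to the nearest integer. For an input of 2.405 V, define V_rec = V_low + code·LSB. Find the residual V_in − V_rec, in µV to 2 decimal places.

-90.33 µV

LSB = 2.5/2^13 = 305.18 µV.
(2.405 − 0)/0.000305176 = 7880.7040; round gives code 7881.
Code 7881 maps back to 0 + 7881×0.000305176 V = 2.4050903 V.
Error = 2.405 − 2.4050903 = -9.0332e-05 V = -90.33 µV.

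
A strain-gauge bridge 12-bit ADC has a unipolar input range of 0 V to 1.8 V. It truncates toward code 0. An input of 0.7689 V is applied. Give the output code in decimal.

LSB = 1.8 V / 4096 = 439.45 µV.
(0.7689 − 0) / 0.000439453 = 1749.675 LSBs.
⌊·⌋(1749.675) = 1749.

code 1749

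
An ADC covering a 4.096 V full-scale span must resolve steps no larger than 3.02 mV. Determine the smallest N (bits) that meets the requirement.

Number of steps required ≥ 4.096 V / 3.02 mV = 1356.29.
Need 2^N ≥ 1356.29; 2^10 = 1024, 2^11 = 2048.
Minimum N = 11.

11 bits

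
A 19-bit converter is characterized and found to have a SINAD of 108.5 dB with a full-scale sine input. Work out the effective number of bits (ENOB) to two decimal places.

17.73 bits

ENOB = (SINAD − 1.76) / 6.02 = (108.5 − 1.76)/6.02 = 17.731.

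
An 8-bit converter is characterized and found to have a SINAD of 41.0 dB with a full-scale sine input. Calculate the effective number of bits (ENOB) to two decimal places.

ENOB = (SINAD − 1.76) / 6.02 = (41.0 − 1.76)/6.02 = 6.518.

6.52 bits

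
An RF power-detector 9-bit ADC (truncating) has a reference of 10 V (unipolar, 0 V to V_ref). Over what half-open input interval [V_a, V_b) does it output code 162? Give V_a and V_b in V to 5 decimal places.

[3.16406 V, 3.18359 V)

LSB = 10/2^9 = 19.531 mV.
V_a = V_low + 162·LSB = 3.16406 V; V_b = V_low + 163·LSB = 3.18359 V.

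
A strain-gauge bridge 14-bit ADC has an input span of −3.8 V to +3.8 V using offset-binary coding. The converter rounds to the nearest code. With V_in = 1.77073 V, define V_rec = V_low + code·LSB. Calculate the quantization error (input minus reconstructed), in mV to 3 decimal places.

One LSB is 7.6 V / 16384 = 463.87 µV.
(1.77073 − (−3.8))/0.000463867 = 12009.3211; round gives code 12009.
Reconstructed: 1.7705811 V.
V_in − V_rec = 0.000148945 V = 0.149 mV.

0.149 mV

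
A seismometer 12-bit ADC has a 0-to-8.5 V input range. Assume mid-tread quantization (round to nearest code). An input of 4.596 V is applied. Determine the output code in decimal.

code 2215

With 4096 levels over 8.5 V, one step is 2.075 mV.
(4.596 − 0) / 0.0020752 = 2214.731 LSBs.
round(2214.731) = 2215.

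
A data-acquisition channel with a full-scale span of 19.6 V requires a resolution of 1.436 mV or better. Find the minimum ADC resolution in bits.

14 bits

Number of steps required ≥ 19.6 V / 1.436 mV = 13649.03.
Need 2^N ≥ 13649.03; 2^13 = 8192, 2^14 = 16384.
Minimum N = 14.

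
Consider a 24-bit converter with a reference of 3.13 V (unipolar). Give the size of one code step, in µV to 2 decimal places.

0.19 µV

Full-scale span = 3.13 V.
LSB = 3.13 / 2^24 = 3.13 / 16777216 = 1.86563e-07 V = 0.19 µV.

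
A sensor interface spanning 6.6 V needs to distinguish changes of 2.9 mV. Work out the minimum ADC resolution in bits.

12 bits

Number of steps required ≥ 6.6 V / 2.9 mV = 2275.86.
Need 2^N ≥ 2275.86; 2^11 = 2048, 2^12 = 4096.
Minimum N = 12.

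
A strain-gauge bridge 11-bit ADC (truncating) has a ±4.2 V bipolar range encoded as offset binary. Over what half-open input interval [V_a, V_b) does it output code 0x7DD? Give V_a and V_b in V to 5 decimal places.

LSB = 8.4/2^11 = 4.102 mV.
Code 0x7DD = 2013 decimal.
V_a = V_low + 2013·LSB = 4.05645 V; V_b = V_low + 2014·LSB = 4.06055 V.

[4.05645 V, 4.06055 V)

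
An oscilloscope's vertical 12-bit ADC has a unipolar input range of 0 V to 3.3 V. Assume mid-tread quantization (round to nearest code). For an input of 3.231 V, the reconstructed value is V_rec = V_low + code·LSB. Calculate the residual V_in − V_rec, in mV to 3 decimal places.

LSB = 3.3/2^12 = 0.806 mV.
(3.231 − 0)/0.000805664 = 4010.3564; round gives code 4010.
Code 4010 maps back to 0 + 4010×0.000805664 V = 3.2307129 V.
V_in − V_rec = 0.000287109 V = 0.287 mV.

0.287 mV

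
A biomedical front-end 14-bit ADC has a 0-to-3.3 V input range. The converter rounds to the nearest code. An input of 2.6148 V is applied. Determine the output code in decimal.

With 16384 levels over 3.3 V, one step is 201.42 µV.
(V_in − V_low)/LSB = (2.6148 − 0) / 0.000201416 = 12982.086.
round(12982.086) = 12982.

code 12982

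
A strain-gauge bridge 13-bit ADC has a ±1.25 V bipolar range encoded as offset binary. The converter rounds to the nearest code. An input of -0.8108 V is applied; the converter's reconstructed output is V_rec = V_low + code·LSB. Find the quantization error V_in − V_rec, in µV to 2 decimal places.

LSB = 2.5/2^13 = 305.18 µV.
Scaled input = 1439.1706 LSBs, so code = 1439.
Code 1439 maps back to (−1.25) + 1439×0.000305176 V = -0.81085205 V.
Error = -0.8108 − (−0.81085205) = 5.20508e-05 V = 52.05 µV.

52.05 µV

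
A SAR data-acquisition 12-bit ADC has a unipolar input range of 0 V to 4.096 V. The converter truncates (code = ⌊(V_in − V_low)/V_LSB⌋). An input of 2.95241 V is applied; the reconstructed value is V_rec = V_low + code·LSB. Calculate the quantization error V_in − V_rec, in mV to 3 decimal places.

0.410 mV

Step size: 4.096 V ÷ 2^12 = 1.000 mV.
(V_in − V_low)/LSB = (2.95241 − 0)/0.001 = 2952.4100 → code 2952 (floor).
Code 2952 maps back to 0 + 2952×0.001 V = 2.952 V.
Error = 2.95241 − 2.952 = 0.00041 V = 0.410 mV.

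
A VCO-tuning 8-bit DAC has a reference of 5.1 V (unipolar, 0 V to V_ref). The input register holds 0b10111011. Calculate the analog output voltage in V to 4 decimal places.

LSB = 5.1 V / 2^8 = 19.922 mV.
Code 0b10111011 = 187 decimal.
V_out = 0 + 187 × 0.0199219 V = 3.72539 V.

3.7254 V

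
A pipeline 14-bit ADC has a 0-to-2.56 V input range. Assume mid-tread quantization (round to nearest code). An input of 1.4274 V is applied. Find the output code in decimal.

With 16384 levels over 2.56 V, one step is 156.25 µV.
(1.4274 − 0) / 0.00015625 = 9135.360 LSBs.
So the output code is 9135.

code 9135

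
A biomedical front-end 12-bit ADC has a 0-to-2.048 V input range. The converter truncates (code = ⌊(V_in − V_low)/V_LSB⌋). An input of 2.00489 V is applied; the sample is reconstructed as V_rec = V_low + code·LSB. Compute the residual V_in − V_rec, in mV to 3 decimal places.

LSB = 2.048/2^12 = 0.500 mV.
(V_in − V_low)/LSB = (2.00489 − 0)/0.0005 = 4009.7800 → code 4009 (floor).
Code 4009 maps back to 0 + 4009×0.0005 V = 2.0045 V.
Difference: 0.00039 V → 0.390 mV.

0.390 mV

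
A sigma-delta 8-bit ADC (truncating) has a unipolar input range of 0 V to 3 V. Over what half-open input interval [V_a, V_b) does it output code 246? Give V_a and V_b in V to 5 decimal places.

LSB = 3/2^8 = 11.719 mV.
V_a = V_low + 246·LSB = 2.88281 V; V_b = V_low + 247·LSB = 2.89453 V.

[2.88281 V, 2.89453 V)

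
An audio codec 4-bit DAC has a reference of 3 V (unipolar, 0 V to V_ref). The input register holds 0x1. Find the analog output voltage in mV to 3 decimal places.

LSB = 3 V / 2^4 = 187.500 mV.
Code 0x1 = 1 decimal.
V_out = 0 + 1 × 0.1875 V = 0.1875 V.
= 187.500 mV.

187.500 mV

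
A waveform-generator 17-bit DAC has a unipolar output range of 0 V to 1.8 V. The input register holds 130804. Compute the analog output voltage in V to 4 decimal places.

1.7963 V

LSB = 1.8 V / 2^17 = 13.73 µV.
V_out = 0 + 130804 × 1.37329e-05 V = 1.79632 V.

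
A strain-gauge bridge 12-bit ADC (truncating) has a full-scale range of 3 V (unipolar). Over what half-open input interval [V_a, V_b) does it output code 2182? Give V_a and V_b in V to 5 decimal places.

[1.59814 V, 1.59888 V)

LSB = 3/2^12 = 0.732 mV.
V_a = V_low + 2182·LSB = 1.59814 V; V_b = V_low + 2183·LSB = 1.59888 V.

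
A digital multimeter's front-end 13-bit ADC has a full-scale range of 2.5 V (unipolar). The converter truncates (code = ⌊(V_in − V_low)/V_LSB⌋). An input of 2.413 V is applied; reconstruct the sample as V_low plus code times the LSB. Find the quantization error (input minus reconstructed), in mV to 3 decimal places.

Step size: 2.5 V ÷ 2^13 = 305.18 µV.
Scaled input = 7906.9184 LSBs, so code = 7906.
V_rec = 0 + 7906·0.000305176 = 2.4127197 V.
Difference: 0.000280273 V → 0.280 mV.

0.280 mV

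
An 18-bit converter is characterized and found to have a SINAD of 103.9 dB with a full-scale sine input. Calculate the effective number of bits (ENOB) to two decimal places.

ENOB = (SINAD − 1.76) / 6.02 = (103.9 − 1.76)/6.02 = 16.967.

16.97 bits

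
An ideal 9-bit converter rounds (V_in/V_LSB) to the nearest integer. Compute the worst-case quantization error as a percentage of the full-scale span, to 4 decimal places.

0.0977 %

Rounding → worst-case error = ½ LSB = V_FS/2^10, so 100/1024 = 0.0976562 % of full scale.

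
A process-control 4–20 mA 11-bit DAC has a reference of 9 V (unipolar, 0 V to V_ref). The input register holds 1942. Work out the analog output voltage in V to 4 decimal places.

LSB = 9 V / 2^11 = 4.395 mV.
V_out = 0 + 1942 × 0.00439453 V = 8.53418 V.

8.5342 V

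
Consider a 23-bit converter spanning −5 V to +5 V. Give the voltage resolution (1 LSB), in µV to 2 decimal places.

1.19 µV

Full-scale span = 10 V.
LSB = 10 / 2^23 = 10 / 8388608 = 1.19209e-06 V = 1.19 µV.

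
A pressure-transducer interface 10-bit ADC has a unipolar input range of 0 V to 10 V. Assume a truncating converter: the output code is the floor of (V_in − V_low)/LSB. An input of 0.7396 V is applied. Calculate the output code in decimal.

LSB = 10 V / 1024 = 9.766 mV.
(V_in − V_low)/LSB = (0.7396 − 0) / 0.00976562 = 75.735.
So the output code is 75.

code 75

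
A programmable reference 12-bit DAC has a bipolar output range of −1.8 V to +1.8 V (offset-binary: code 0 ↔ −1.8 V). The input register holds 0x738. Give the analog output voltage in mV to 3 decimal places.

-175.781 mV

LSB = 3.6 V / 2^12 = 0.879 mV.
Code 0x738 = 1848 decimal.
V_out = (−1.8) + 1848 × 0.000878906 V = -0.175781 V.
= -175.781 mV.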